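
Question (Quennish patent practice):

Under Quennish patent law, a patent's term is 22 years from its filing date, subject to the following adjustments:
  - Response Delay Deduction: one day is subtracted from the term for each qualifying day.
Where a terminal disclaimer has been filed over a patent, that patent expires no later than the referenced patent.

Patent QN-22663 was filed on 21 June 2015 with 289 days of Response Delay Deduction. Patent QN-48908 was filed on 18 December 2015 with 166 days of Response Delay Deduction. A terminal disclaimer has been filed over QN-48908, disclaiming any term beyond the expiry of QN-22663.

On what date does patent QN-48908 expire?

Natural term of QN-48908:
  Base: filing + 22 years → 18 December 2037.
  Response Delay Deduction: −166 days → 5 July 2037.
Expiry of referenced patent QN-22663:
  Base: filing + 22 years → 21 June 2037.
  Response Delay Deduction: −289 days → 5 September 2036.
Terminal disclaimer: QN-48908 expires on the earlier of 5 July 2037 and 5 September 2036.

2036-09-05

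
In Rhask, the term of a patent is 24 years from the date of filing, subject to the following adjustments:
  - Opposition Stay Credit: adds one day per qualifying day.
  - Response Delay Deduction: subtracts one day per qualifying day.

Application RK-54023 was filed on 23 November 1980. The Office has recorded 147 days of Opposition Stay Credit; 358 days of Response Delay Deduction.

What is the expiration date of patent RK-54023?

Base term: filing date + 24 years → 23 November 2004.
Opposition Stay Credit: +147 days → 19 April 2005.
Response Delay Deduction: −358 days → 26 April 2004.

2004-04-26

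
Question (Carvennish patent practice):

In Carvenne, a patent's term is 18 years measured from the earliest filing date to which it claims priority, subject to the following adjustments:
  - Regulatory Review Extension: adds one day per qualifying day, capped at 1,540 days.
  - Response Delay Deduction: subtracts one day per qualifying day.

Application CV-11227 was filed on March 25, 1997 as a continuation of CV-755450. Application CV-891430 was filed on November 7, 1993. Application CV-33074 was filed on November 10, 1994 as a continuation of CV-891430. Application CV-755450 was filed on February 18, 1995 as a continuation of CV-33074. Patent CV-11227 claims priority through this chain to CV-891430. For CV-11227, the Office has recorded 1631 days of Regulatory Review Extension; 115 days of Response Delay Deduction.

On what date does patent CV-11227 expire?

Earliest priority filing: 7 November 1993.
Base term: 7 November 1993 + 18 years → 7 November 2011.
Regulatory Review Extension: 1631 days claimed exceeds the 1540-day cap, so +1540 days → 25 January 2016.
Response Delay Deduction: −115 days → 2 October 2015.

October 2, 2015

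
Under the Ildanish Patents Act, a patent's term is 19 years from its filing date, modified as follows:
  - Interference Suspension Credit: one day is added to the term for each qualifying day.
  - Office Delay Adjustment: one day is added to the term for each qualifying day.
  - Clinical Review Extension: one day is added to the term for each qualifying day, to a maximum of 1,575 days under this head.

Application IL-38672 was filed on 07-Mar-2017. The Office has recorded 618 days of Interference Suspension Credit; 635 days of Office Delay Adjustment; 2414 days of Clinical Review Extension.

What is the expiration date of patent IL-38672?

Base term: filing date + 19 years → 7 March 2036.
Interference Suspension Credit: +618 days → 15 November 2037.
Office Delay Adjustment: +635 days → 12 August 2039.
Clinical Review Extension: 2414 days claimed exceeds the 1575-day cap, so +1575 days → 4 December 2043.

December 4, 2043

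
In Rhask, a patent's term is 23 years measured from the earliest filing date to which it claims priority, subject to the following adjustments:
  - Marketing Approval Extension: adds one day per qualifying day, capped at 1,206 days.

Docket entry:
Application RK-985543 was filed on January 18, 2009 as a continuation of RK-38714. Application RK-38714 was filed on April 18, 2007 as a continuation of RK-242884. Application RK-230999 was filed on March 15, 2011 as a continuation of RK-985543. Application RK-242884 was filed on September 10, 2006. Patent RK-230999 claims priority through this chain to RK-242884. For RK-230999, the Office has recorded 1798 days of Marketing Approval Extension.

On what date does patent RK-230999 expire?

2032-12-29

Earliest priority filing: 10 September 2006.
Base term: 10 September 2006 + 23 years → 10 September 2029.
Marketing Approval Extension: 1798 days claimed exceeds the 1206-day cap, so +1206 days → 29 December 2032.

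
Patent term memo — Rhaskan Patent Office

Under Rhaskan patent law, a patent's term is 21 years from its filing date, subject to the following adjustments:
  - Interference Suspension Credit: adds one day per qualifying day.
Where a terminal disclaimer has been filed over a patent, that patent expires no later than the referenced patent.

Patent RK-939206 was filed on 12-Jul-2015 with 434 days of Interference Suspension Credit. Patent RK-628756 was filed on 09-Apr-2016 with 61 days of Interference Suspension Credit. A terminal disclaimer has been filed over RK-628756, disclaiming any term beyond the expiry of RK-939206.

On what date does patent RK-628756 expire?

Natural term of RK-628756:
  Base: filing + 21 years → 9 April 2037.
  Interference Suspension Credit: +61 days → 9 June 2037.
Expiry of referenced patent RK-939206:
  Base: filing + 21 years → 12 July 2036.
  Interference Suspension Credit: +434 days → 19 September 2037.
Terminal disclaimer: RK-628756 expires on the earlier of 9 June 2037 and 19 September 2037.

2037-06-09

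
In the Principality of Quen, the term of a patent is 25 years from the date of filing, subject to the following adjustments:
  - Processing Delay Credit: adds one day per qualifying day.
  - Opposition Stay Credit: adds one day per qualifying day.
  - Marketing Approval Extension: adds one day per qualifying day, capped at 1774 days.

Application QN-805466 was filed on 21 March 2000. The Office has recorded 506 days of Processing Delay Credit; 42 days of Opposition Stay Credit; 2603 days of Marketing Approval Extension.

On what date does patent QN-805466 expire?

Base term: filing date + 25 years → 21 March 2025.
Processing Delay Credit: +506 days → 9 August 2026.
Opposition Stay Credit: +42 days → 20 September 2026.
Marketing Approval Extension: 2603 days claimed exceeds the 1774-day cap, so +1774 days → 30 July 2031.

2031-07-30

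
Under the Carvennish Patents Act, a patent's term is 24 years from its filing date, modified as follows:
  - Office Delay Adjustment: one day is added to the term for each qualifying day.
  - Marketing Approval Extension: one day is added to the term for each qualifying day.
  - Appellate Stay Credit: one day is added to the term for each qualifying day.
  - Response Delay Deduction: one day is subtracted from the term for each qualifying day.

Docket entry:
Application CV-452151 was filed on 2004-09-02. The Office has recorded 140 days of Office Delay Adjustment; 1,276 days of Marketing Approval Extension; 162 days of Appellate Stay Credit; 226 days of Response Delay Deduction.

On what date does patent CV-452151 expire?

Base term: filing date + 24 years → 2 September 2028.
Office Delay Adjustment: +140 days → 20 January 2029.
Marketing Approval Extension: +1276 days → 19 July 2032.
Appellate Stay Credit: +162 days → 28 December 2032.
Response Delay Deduction: −226 days → 16 May 2032.

2032-05-16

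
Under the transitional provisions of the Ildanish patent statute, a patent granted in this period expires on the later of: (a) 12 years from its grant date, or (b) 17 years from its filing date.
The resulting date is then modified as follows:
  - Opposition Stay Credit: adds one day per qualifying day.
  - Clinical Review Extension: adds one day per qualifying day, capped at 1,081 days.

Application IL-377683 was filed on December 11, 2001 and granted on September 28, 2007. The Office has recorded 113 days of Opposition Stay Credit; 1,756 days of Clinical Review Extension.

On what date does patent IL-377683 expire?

(a) grant + 12 years → 28 September 2019.
(b) filing + 17 years → 11 December 2018.
Later of the two: 28 September 2019.
Opposition Stay Credit: +113 days → 19 January 2020.
Clinical Review Extension: 1756 days claimed exceeds the 1081-day cap, so +1081 days → 4 January 2023.

2023-01-04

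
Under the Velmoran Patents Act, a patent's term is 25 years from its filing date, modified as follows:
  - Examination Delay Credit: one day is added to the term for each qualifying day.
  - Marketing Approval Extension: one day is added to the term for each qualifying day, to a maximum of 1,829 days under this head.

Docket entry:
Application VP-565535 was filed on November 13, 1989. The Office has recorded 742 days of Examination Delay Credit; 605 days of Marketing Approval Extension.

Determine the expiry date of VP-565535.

Base term: filing date + 25 years → 13 November 2014.
Examination Delay Credit: +742 days → 24 November 2016.
Marketing Approval Extension: 605 days (within the 1829-day cap) → +605 days → 22 July 2018.

2018-07-22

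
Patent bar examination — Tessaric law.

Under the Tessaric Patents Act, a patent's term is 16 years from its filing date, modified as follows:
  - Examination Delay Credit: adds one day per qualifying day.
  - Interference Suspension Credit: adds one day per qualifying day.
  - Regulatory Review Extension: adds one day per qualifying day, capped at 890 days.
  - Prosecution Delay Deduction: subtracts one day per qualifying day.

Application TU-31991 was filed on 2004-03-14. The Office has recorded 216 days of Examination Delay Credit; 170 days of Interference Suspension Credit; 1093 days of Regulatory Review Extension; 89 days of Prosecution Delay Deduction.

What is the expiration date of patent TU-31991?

June 14, 2023

Base term: filing date + 16 years → 14 March 2020.
Examination Delay Credit: +216 days → 16 October 2020.
Interference Suspension Credit: +170 days → 4 April 2021.
Regulatory Review Extension: 1093 days claimed exceeds the 890-day cap, so +890 days → 11 September 2023.
Prosecution Delay Deduction: −89 days → 14 June 2023.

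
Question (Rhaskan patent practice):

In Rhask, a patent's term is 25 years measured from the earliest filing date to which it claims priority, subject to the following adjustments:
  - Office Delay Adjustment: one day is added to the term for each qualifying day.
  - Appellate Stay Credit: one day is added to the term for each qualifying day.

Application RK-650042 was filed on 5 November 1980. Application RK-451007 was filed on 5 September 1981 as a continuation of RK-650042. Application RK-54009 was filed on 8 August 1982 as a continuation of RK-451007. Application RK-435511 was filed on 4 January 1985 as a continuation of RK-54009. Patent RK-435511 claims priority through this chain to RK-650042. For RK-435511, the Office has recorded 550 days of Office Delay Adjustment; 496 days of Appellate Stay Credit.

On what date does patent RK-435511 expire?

Earliest priority filing: 5 November 1980.
Base term: 5 November 1980 + 25 years → 5 November 2005.
Office Delay Adjustment: +550 days → 9 May 2007.
Appellate Stay Credit: +496 days → 16 September 2008.

2008-09-16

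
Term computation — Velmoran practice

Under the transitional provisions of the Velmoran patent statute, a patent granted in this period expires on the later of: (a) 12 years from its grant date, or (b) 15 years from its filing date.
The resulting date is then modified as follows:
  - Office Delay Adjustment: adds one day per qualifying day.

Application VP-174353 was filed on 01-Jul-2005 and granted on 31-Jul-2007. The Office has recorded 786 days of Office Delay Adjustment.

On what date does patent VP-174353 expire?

(a) grant + 12 years → 31 July 2019.
(b) filing + 15 years → 1 July 2020.
Later of the two: 1 July 2020.
Office Delay Adjustment: +786 days → 26 August 2022.

August 26, 2022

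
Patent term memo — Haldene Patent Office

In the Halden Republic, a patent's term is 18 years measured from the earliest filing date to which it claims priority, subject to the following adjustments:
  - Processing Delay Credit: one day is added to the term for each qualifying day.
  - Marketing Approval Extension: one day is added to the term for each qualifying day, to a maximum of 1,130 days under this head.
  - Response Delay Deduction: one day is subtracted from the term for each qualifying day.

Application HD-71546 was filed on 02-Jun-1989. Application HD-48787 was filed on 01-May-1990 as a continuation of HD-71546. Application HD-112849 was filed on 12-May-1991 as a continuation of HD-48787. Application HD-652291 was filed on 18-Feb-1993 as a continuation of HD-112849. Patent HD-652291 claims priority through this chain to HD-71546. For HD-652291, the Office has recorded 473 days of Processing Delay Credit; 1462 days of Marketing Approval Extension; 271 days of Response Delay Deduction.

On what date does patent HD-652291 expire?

2011-01-24

Earliest priority filing: 2 June 1989.
Base term: 2 June 1989 + 18 years → 2 June 2007.
Processing Delay Credit: +473 days → 17 September 2008.
Marketing Approval Extension: 1462 days claimed exceeds the 1130-day cap, so +1130 days → 22 October 2011.
Response Delay Deduction: −271 days → 24 January 2011.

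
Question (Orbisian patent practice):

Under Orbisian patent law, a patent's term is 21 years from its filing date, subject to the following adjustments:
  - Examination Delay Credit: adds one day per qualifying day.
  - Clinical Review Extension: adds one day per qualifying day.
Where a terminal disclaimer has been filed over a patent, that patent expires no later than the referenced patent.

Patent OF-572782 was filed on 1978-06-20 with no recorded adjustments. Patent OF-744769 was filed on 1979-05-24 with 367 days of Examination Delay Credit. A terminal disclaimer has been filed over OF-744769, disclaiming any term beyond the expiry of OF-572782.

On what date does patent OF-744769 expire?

1999-06-20

Natural term of OF-744769:
  Base: filing + 21 years → 24 May 2000.
  Examination Delay Credit: +367 days → 26 May 2001.
Expiry of referenced patent OF-572782:
  Base: filing + 21 years → 20 June 1999.
Terminal disclaimer: OF-744769 expires on the earlier of 26 May 2001 and 20 June 1999.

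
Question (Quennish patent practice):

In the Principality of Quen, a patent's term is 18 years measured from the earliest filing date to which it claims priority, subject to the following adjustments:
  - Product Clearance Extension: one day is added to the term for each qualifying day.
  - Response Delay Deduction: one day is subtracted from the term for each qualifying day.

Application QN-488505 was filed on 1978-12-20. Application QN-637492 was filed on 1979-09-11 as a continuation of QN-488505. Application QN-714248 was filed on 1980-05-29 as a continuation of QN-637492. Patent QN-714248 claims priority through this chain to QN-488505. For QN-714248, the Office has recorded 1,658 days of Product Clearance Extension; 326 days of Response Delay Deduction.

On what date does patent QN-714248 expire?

Earliest priority filing: 20 December 1978.
Base term: 20 December 1978 + 18 years → 20 December 1996.
Product Clearance Extension: +1658 days → 5 July 2001.
Response Delay Deduction: −326 days → 13 August 2000.

August 13, 2000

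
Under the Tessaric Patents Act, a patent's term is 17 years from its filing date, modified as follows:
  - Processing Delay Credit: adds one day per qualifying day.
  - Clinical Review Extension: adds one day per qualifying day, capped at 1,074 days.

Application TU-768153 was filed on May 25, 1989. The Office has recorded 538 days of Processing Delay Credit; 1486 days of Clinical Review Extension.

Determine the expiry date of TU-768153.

Base term: filing date + 17 years → 25 May 2006.
Processing Delay Credit: +538 days → 14 November 2007.
Clinical Review Extension: 1486 days claimed exceeds the 1074-day cap, so +1074 days → 23 October 2010.

2010-10-23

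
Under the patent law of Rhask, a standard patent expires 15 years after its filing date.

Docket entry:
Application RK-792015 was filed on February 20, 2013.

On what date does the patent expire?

Filing date + 15 years → 20 February 2028.

February 20, 2028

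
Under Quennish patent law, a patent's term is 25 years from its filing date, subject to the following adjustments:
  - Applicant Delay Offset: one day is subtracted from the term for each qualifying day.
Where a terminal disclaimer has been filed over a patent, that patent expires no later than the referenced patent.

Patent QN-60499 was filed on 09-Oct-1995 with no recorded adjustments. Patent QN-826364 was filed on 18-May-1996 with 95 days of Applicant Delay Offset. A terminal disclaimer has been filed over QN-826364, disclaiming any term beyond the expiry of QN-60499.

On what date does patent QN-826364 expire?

Natural term of QN-826364:
  Base: filing + 25 years → 18 May 2021.
  Applicant Delay Offset: −95 days → 12 February 2021.
Expiry of referenced patent QN-60499:
  Base: filing + 25 years → 9 October 2020.
Terminal disclaimer: QN-826364 expires on the earlier of 12 February 2021 and 9 October 2020.

2020-10-09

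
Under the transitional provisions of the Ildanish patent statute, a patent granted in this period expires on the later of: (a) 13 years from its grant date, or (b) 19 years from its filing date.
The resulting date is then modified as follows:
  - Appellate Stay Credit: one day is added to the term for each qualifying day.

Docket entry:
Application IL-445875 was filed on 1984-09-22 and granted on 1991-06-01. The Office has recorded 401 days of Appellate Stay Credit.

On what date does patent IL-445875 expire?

(a) grant + 13 years → 1 June 2004.
(b) filing + 19 years → 22 September 2003.
Later of the two: 1 June 2004.
Appellate Stay Credit: +401 days → 7 July 2005.

July 7, 2005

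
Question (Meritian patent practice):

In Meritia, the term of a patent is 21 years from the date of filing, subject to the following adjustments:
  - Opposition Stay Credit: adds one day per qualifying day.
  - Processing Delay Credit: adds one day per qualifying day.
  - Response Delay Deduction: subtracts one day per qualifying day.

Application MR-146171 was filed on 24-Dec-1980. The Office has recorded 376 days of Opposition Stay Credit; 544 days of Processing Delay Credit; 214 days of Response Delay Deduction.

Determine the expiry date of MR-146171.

November 30, 2003

Base term: filing date + 21 years → 24 December 2001.
Opposition Stay Credit: +376 days → 4 January 2003.
Processing Delay Credit: +544 days → 1 July 2004.
Response Delay Deduction: −214 days → 30 November 2003.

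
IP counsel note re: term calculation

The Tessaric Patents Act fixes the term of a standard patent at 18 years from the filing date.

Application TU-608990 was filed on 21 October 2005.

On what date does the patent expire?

2023-10-21

Filing date + 18 years → 21 October 2023.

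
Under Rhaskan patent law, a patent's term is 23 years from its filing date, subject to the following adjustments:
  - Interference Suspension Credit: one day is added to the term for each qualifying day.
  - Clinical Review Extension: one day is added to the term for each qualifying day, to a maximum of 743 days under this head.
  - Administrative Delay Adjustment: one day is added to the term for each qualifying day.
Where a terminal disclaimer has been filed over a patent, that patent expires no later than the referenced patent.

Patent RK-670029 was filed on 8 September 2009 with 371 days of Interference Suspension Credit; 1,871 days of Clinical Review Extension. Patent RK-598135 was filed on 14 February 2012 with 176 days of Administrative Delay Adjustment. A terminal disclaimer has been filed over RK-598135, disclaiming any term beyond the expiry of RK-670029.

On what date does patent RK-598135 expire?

Natural term of RK-598135:
  Base: filing + 23 years → 14 February 2035.
  Administrative Delay Adjustment: +176 days → 9 August 2035.
Expiry of referenced patent RK-670029:
  Base: filing + 23 years → 8 September 2032.
  Interference Suspension Credit: +371 days → 14 September 2033.
  Clinical Review Extension: 1871 days claimed exceeds the 743-day cap, so +743 days → 27 September 2035.
Terminal disclaimer: RK-598135 expires on the earlier of 9 August 2035 and 27 September 2035.

August 9, 2035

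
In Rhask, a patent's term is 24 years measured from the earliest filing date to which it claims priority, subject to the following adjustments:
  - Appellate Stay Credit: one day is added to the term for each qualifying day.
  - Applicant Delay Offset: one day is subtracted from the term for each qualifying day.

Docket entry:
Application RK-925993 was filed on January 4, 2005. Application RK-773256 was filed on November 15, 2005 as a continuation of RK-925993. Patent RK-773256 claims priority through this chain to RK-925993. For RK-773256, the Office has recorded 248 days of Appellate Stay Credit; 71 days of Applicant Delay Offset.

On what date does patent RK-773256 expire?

June 30, 2029

Earliest priority filing: 4 January 2005.
Base term: 4 January 2005 + 24 years → 4 January 2029.
Appellate Stay Credit: +248 days → 9 September 2029.
Applicant Delay Offset: −71 days → 30 June 2029.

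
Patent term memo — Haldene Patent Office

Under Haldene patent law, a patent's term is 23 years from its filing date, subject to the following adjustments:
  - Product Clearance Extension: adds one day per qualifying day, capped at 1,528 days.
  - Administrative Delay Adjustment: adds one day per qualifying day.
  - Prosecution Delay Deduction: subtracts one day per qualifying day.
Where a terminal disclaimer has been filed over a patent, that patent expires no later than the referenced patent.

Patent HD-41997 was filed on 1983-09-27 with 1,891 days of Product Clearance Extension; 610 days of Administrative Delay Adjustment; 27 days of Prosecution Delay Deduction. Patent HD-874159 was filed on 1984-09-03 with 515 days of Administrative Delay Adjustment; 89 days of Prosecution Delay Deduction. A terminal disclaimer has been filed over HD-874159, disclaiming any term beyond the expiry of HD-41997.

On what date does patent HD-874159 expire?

Natural term of HD-874159:
  Base: filing + 23 years → 3 September 2007.
  Administrative Delay Adjustment: +515 days → 30 January 2009.
  Prosecution Delay Deduction: −89 days → 2 November 2008.
Expiry of referenced patent HD-41997:
  Base: filing + 23 years → 27 September 2006.
  Product Clearance Extension: 1891 days claimed exceeds the 1528-day cap, so +1528 days → 3 December 2010.
  Administrative Delay Adjustment: +610 days → 4 August 2012.
  Prosecution Delay Deduction: −27 days → 8 July 2012.
Terminal disclaimer: HD-874159 expires on the earlier of 2 November 2008 and 8 July 2012.

November 2, 2008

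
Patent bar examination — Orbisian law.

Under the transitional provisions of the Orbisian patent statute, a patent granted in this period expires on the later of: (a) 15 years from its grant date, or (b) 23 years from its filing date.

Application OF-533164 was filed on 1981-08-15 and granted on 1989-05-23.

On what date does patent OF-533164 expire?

(a) grant + 15 years → 23 May 2004.
(b) filing + 23 years → 15 August 2004.
Later of the two: 15 August 2004.

2004-08-15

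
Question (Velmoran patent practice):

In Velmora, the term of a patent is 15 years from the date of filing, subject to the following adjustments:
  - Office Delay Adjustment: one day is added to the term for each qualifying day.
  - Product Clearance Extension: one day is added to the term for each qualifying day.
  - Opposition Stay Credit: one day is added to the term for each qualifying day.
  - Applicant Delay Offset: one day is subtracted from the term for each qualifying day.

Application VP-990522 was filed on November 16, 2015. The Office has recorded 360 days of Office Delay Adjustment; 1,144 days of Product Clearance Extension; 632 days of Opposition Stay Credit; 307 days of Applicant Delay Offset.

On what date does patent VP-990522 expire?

Base term: filing date + 15 years → 16 November 2030.
Office Delay Adjustment: +360 days → 11 November 2031.
Product Clearance Extension: +1144 days → 29 December 2034.
Opposition Stay Credit: +632 days → 21 September 2036.
Applicant Delay Offset: −307 days → 19 November 2035.

November 19, 2035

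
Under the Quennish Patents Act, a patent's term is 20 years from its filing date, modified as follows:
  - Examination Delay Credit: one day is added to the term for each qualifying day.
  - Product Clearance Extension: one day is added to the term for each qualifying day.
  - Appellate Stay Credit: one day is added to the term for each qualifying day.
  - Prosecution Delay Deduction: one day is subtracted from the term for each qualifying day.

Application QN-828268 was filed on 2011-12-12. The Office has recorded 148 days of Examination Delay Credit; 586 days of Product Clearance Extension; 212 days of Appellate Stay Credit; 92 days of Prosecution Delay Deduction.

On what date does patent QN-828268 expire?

2034-04-14

Base term: filing date + 20 years → 12 December 2031.
Examination Delay Credit: +148 days → 8 May 2032.
Product Clearance Extension: +586 days → 15 December 2033.
Appellate Stay Credit: +212 days → 15 July 2034.
Prosecution Delay Deduction: −92 days → 14 April 2034.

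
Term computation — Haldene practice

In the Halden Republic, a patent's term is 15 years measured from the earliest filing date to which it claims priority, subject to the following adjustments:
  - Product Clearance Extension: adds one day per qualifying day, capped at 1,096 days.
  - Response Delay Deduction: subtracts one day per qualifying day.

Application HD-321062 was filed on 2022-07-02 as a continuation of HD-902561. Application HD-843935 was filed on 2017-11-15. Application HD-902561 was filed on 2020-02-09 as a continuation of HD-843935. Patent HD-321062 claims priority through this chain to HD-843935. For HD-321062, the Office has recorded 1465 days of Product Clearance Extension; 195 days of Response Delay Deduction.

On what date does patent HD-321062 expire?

Earliest priority filing: 15 November 2017.
Base term: 15 November 2017 + 15 years → 15 November 2032.
Product Clearance Extension: 1465 days claimed exceeds the 1096-day cap, so +1096 days → 16 November 2035.
Response Delay Deduction: −195 days → 5 May 2035.

2035-05-05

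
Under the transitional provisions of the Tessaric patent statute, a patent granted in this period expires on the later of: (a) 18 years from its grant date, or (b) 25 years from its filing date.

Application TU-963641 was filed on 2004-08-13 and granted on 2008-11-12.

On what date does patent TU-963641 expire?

(a) grant + 18 years → 12 November 2026.
(b) filing + 25 years → 13 August 2029.
Later of the two: 13 August 2029.

August 13, 2029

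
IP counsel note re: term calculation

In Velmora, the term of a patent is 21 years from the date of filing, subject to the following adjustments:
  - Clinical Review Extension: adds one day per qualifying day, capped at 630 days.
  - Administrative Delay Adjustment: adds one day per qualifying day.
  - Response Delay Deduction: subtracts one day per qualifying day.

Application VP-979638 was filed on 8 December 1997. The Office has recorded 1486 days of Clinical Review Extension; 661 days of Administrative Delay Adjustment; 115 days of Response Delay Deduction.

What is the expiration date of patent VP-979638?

Base term: filing date + 21 years → 8 December 2018.
Clinical Review Extension: 1486 days claimed exceeds the 630-day cap, so +630 days → 29 August 2020.
Administrative Delay Adjustment: +661 days → 21 June 2022.
Response Delay Deduction: −115 days → 26 February 2022.

2022-02-26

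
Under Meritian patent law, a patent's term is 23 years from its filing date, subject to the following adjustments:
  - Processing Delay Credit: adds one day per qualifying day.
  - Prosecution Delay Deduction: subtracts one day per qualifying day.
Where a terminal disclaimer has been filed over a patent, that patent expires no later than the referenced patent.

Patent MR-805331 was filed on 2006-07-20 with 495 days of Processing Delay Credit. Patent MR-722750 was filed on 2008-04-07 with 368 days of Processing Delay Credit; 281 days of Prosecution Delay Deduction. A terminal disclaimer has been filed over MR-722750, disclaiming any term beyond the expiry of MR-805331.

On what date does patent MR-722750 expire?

Natural term of MR-722750:
  Base: filing + 23 years → 7 April 2031.
  Processing Delay Credit: +368 days → 9 April 2032.
  Prosecution Delay Deduction: −281 days → 3 July 2031.
Expiry of referenced patent MR-805331:
  Base: filing + 23 years → 20 July 2029.
  Processing Delay Credit: +495 days → 27 November 2030.
Terminal disclaimer: MR-722750 expires on the earlier of 3 July 2031 and 27 November 2030.

November 27, 2030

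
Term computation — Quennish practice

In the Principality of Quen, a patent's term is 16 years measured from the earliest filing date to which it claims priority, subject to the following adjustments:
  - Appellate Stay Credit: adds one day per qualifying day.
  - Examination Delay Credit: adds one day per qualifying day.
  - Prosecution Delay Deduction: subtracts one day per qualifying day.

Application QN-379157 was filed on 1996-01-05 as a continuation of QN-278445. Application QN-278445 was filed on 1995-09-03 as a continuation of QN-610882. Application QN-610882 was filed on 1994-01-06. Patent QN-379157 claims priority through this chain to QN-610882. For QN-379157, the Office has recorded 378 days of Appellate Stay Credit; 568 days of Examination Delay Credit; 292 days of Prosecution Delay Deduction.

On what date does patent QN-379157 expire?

2011-10-22

Earliest priority filing: 6 January 1994.
Base term: 6 January 1994 + 16 years → 6 January 2010.
Appellate Stay Credit: +378 days → 19 January 2011.
Examination Delay Credit: +568 days → 9 August 2012.
Prosecution Delay Deduction: −292 days → 22 October 2011.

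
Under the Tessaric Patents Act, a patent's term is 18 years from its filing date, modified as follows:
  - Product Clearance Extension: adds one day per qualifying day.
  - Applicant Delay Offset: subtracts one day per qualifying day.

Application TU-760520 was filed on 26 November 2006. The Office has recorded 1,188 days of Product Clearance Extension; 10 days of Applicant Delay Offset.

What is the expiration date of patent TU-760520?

2028-02-17

Base term: filing date + 18 years → 26 November 2024.
Product Clearance Extension: +1188 days → 27 February 2028.
Applicant Delay Offset: −10 days → 17 February 2028.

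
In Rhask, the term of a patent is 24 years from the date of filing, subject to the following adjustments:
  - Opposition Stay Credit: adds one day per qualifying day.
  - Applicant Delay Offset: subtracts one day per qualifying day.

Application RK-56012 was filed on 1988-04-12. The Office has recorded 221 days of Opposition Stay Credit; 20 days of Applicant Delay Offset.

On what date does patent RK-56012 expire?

Base term: filing date + 24 years → 12 April 2012.
Opposition Stay Credit: +221 days → 19 November 2012.
Applicant Delay Offset: −20 days → 30 October 2012.

October 30, 2012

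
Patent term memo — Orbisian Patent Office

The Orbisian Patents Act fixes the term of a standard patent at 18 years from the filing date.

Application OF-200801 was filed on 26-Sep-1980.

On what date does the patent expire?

September 26, 1998

Filing date + 18 years → 26 September 1998.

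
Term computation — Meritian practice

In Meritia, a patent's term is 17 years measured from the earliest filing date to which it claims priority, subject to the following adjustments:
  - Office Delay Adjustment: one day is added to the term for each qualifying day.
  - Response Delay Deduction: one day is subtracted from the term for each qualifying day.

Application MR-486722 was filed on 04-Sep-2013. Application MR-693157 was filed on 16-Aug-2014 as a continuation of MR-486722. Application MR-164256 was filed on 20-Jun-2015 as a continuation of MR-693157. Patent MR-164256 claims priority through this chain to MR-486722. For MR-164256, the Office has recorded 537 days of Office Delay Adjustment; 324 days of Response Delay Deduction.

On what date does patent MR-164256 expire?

Earliest priority filing: 4 September 2013.
Base term: 4 September 2013 + 17 years → 4 September 2030.
Office Delay Adjustment: +537 days → 23 February 2032.
Response Delay Deduction: −324 days → 5 April 2031.

2031-04-05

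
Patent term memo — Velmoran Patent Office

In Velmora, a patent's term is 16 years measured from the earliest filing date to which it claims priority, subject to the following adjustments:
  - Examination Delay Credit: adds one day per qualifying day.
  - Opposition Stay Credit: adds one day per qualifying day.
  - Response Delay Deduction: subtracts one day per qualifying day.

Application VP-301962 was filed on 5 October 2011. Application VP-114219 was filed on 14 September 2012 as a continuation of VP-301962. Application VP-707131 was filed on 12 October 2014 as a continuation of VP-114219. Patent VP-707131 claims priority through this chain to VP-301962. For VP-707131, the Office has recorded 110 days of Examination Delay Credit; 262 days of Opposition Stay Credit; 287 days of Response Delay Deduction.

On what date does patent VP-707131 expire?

Earliest priority filing: 5 October 2011.
Base term: 5 October 2011 + 16 years → 5 October 2027.
Examination Delay Credit: +110 days → 23 January 2028.
Opposition Stay Credit: +262 days → 11 October 2028.
Response Delay Deduction: −287 days → 29 December 2027.

2027-12-29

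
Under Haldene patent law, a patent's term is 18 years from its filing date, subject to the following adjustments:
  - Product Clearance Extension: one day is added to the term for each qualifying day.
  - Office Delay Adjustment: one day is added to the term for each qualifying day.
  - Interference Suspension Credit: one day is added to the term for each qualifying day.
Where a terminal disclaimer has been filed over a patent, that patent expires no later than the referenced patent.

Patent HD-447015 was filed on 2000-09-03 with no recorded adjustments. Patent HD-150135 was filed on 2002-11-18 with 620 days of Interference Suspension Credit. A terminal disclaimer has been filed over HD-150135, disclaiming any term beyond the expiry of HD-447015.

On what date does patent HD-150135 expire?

September 3, 2018

Natural term of HD-150135:
  Base: filing + 18 years → 18 November 2020.
  Interference Suspension Credit: +620 days → 31 July 2022.
Expiry of referenced patent HD-447015:
  Base: filing + 18 years → 3 September 2018.
Terminal disclaimer: HD-150135 expires on the earlier of 31 July 2022 and 3 September 2018.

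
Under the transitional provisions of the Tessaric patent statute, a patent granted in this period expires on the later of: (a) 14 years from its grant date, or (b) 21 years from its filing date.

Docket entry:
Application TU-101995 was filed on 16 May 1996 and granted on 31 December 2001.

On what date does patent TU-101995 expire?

(a) grant + 14 years → 31 December 2015.
(b) filing + 21 years → 16 May 2017.
Later of the two: 16 May 2017.

May 16, 2017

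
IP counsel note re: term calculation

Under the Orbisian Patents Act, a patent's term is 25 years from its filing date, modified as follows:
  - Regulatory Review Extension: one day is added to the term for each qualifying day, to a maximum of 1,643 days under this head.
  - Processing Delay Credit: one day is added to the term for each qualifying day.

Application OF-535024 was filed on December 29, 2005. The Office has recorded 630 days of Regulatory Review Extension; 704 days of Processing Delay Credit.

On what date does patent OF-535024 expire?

August 24, 2034

Base term: filing date + 25 years → 29 December 2030.
Regulatory Review Extension: 630 days (within the 1643-day cap) → +630 days → 19 September 2032.
Processing Delay Credit: +704 days → 24 August 2034.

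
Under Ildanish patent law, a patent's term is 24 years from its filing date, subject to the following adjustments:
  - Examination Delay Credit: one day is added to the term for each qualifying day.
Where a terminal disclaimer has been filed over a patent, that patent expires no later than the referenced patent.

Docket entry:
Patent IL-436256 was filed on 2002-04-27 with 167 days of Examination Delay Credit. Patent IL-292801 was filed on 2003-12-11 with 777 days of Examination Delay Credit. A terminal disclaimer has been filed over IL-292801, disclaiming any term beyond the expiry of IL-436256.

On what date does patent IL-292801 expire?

Natural term of IL-292801:
  Base: filing + 24 years → 11 December 2027.
  Examination Delay Credit: +777 days → 26 January 2030.
Expiry of referenced patent IL-436256:
  Base: filing + 24 years → 27 April 2026.
  Examination Delay Credit: +167 days → 11 October 2026.
Terminal disclaimer: IL-292801 expires on the earlier of 26 January 2030 and 11 October 2026.

October 11, 2026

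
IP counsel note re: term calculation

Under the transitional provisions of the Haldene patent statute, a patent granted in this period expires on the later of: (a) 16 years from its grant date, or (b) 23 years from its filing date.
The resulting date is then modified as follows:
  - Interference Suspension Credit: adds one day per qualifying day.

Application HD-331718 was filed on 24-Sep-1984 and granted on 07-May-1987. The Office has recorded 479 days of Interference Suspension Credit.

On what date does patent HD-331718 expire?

2009-01-15

(a) grant + 16 years → 7 May 2003.
(b) filing + 23 years → 24 September 2007.
Later of the two: 24 September 2007.
Interference Suspension Credit: +479 days → 15 January 2009.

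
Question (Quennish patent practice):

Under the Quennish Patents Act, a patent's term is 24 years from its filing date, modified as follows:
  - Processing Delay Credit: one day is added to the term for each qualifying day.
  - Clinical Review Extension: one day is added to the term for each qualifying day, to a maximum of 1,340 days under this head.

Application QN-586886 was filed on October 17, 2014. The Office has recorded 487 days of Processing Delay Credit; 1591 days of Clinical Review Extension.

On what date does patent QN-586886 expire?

2043-10-18

Base term: filing date + 24 years → 17 October 2038.
Processing Delay Credit: +487 days → 16 February 2040.
Clinical Review Extension: 1591 days claimed exceeds the 1340-day cap, so +1340 days → 18 October 2043.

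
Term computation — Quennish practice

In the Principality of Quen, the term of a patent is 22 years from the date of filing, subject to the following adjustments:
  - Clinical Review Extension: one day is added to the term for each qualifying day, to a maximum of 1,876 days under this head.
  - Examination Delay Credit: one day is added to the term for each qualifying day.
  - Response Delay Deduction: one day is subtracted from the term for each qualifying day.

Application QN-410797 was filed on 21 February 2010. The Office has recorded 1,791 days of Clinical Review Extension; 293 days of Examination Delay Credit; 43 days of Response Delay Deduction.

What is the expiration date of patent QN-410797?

Base term: filing date + 22 years → 21 February 2032.
Clinical Review Extension: 1791 days (within the 1876-day cap) → +1791 days → 16 January 2037.
Examination Delay Credit: +293 days → 5 November 2037.
Response Delay Deduction: −43 days → 23 September 2037.

September 23, 2037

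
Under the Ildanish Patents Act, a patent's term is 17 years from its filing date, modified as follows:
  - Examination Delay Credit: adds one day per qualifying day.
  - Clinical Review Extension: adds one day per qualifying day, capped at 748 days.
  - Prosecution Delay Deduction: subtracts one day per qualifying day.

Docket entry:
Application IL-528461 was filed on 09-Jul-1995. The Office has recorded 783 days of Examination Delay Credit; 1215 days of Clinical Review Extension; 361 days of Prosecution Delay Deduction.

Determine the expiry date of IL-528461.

2015-09-22

Base term: filing date + 17 years → 9 July 2012.
Examination Delay Credit: +783 days → 31 August 2014.
Clinical Review Extension: 1215 days claimed exceeds the 748-day cap, so +748 days → 17 September 2016.
Prosecution Delay Deduction: −361 days → 22 September 2015.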